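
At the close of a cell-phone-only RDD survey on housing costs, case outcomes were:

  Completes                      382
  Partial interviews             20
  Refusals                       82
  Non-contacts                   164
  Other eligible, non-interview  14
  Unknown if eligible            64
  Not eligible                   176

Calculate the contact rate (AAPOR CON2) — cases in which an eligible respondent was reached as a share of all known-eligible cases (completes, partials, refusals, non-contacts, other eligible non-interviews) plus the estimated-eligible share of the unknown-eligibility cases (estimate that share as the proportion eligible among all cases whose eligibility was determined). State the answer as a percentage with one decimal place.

Numerator = 382 + 20 + 82 + 14 = 498
Known eligible = 382 + 20 + 82 + 164 + 14 = 662
e = 662 / (662 + 176) = 662 / 838 = 0.7900
Estimated eligible among unknowns = 0.7900 × 64 = 50.56
Denom = 662 + 50.56 = 712.56
CON2 = 498 / 712.56 = 0.6989

69.9%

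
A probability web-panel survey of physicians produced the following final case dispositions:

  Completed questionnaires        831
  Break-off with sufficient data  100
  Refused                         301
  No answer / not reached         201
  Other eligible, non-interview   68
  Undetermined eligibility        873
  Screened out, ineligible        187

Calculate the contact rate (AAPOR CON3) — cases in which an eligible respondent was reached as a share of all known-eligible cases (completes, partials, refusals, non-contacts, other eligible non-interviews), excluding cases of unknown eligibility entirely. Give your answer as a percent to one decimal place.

Numerator → 831 + 100 + 301 + 68 = 1300
Denom → 831 + 100 + 301 + 201 + 68 = 1501
CON3 = 1300 / 1501 = 0.8661

86.6%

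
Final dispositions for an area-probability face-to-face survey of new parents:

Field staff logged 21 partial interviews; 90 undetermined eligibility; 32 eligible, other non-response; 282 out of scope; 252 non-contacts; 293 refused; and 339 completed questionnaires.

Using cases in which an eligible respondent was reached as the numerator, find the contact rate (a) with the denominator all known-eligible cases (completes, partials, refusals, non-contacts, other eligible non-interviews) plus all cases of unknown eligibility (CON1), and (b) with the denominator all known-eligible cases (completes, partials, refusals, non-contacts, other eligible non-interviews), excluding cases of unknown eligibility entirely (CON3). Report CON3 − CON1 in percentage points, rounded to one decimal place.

Num = 339 + 21 + 293 + 32 = 685
Base = 339 + 21 + 293 + 252 + 32 + 90 = 1027
CON1 = 685 / 1027 = 0.6670
Base = 339 + 21 + 293 + 252 + 32 = 937
CON3 = 685 / 937 = 0.7311
Difference = 73.11 − 66.70 = 6.41 percentage points

6.4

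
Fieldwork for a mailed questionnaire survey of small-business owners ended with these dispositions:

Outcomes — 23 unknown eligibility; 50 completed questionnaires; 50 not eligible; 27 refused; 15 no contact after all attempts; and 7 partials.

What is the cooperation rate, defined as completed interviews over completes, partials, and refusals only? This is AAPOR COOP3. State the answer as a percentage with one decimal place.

Num: 50
Denom: 50 + 7 + 27 = 84
COOP3 = 50 / 84 = 0.5952

59.5%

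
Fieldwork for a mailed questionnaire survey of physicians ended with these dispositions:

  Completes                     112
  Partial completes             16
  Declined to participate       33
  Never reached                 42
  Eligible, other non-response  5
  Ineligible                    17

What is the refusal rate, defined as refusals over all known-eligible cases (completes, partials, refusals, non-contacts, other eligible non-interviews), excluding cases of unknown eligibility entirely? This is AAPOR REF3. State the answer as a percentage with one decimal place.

15.9%

Num → 33
Denominator → 112 + 16 + 33 + 42 + 5 = 208
REF3 = 33 / 208 = 0.1587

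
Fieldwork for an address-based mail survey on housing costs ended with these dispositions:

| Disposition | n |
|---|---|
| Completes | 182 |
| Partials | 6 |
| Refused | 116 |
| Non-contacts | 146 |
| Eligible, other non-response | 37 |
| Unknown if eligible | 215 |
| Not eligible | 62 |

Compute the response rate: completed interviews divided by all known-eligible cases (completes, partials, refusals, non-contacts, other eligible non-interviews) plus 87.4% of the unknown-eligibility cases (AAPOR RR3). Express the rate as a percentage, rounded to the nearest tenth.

Numerator = 182
Eligible (known) = 182 + 6 + 116 + 146 + 37 = 487
e × U = 0.8740 × 215 = 187.91
Denom = 487 + 187.91 = 674.91
RR3 = 182 / 674.91 = 0.2697

27.0%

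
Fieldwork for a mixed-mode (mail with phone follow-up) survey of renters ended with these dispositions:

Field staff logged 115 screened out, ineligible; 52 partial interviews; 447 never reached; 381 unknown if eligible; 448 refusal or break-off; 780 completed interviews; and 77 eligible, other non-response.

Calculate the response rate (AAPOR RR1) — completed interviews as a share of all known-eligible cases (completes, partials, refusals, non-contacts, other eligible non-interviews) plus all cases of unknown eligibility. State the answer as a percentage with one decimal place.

35.7%

Numerator = 780
Base = 780 + 52 + 448 + 447 + 77 + 381 = 2185
RR1 = 780 / 2185 = 0.3570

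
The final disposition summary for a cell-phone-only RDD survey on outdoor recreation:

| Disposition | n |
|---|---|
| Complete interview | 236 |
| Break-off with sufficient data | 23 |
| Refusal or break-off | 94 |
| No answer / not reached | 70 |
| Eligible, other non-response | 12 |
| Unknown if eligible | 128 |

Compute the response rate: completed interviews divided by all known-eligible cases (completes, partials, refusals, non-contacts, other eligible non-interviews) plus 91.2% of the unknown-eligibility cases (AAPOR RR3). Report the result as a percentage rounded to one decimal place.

42.8%

Numerator → 236
Determined eligible → 236 + 23 + 94 + 70 + 12 = 435
e × U → 0.9120 × 128 = 116.74
Base → 435 + 116.74 = 551.74
RR3 = 236 / 551.74 = 0.4277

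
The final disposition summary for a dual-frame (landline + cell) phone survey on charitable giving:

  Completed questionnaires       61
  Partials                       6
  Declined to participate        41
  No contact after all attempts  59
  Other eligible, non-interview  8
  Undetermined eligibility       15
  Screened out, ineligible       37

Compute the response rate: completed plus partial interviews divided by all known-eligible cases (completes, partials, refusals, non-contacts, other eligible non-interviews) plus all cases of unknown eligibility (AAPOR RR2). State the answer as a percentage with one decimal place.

35.3%

Top → 61 + 6 = 67
Denom → 61 + 6 + 41 + 59 + 8 + 15 = 190
RR2 = 67 / 190 = 0.3526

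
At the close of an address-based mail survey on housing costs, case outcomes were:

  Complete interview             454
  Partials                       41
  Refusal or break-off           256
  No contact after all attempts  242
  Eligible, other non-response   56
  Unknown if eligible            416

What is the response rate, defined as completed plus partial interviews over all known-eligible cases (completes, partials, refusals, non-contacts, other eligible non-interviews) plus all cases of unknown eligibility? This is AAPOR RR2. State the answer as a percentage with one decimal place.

33.8%

Num → 454 + 41 = 495
Denominator → 454 + 41 + 256 + 242 + 56 + 416 = 1465
RR2 = 495 / 1465 = 0.3379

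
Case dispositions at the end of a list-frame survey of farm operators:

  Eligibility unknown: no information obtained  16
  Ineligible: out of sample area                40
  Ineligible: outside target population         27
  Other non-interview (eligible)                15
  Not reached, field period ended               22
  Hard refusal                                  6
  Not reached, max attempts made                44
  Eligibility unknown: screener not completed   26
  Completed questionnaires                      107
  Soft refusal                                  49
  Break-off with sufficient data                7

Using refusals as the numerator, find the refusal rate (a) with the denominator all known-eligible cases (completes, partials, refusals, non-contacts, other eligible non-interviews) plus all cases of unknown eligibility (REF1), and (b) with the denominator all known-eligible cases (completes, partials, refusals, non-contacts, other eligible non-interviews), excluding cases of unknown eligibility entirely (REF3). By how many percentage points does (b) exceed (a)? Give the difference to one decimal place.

Refused = 6 + 49 = 55
Non-contacts = 22 + 44 = 66
Unknown if eligible = 26 + 16 = 42
Out of scope = 27 + 40 = 67
Numerator → 55
Denominator → 107 + 7 + 55 + 66 + 15 + 42 = 292
REF1 = 55 / 292 = 0.1884
Denominator → 107 + 7 + 55 + 66 + 15 = 250
REF3 = 55 / 250 = 0.2200
Difference = 22.00 − 18.84 = 3.16 percentage points

3.2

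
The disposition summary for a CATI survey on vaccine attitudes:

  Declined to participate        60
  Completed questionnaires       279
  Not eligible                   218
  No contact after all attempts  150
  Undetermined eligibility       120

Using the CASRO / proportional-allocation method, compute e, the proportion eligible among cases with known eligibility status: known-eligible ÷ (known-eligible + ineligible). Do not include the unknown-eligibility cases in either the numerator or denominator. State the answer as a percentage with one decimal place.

69.2%

Determined eligible: 279 + 60 + 150 = 489
e = 489 / (489 + 218) = 489 / 707 = 0.6917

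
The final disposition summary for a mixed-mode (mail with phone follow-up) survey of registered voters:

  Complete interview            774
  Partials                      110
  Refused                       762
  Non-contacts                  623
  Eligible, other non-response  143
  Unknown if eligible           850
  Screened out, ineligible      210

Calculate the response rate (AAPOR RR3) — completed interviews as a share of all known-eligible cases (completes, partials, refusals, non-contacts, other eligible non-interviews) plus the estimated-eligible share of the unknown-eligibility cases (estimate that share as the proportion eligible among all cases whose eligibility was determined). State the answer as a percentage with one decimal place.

24.2%

Num = 774
Eligible (known) = 774 + 110 + 762 + 623 + 143 = 2412
e = 2412 / (2412 + 210) = 2412 / 2622 = 0.9199
Eligible share of unknowns = 0.9199 × 850 = 781.92
Denom = 2412 + 781.92 = 3193.92
RR3 = 774 / 3193.92 = 0.2423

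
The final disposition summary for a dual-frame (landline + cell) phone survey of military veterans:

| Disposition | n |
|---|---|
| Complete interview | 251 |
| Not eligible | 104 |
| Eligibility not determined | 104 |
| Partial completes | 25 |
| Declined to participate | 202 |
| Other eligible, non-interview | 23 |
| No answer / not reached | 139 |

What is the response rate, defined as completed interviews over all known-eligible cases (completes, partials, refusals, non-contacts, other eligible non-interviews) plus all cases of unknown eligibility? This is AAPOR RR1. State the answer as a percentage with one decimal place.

Num → 251
Base → 251 + 25 + 202 + 139 + 23 + 104 = 744
RR1 = 251 / 744 = 0.3374

33.7%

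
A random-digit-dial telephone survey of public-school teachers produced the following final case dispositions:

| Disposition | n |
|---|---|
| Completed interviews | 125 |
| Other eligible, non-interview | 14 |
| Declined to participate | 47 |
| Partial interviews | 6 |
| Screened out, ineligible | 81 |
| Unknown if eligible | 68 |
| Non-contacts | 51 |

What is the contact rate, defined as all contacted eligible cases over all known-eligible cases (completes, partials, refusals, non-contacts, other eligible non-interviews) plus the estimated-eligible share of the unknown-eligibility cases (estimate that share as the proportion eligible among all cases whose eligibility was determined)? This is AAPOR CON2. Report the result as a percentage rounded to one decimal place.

65.3%

Num = 125 + 6 + 47 + 14 = 192
Eligible (known) = 125 + 6 + 47 + 51 + 14 = 243
e = 243 / (243 + 81) = 243 / 324 = 0.7500
e × U = 0.7500 × 68 = 51.00
Denom = 243 + 51.00 = 294.00
CON2 = 192 / 294.00 = 0.6531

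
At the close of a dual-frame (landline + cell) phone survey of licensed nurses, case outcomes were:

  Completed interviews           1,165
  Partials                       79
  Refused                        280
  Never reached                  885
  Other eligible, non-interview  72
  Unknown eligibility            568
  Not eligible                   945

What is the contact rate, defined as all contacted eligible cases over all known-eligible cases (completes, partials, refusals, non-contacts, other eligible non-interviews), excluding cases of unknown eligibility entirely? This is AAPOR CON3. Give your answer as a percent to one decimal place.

64.3%

Num: 1165 + 79 + 280 + 72 = 1596
Base: 1165 + 79 + 280 + 885 + 72 = 2481
CON3 = 1596 / 2481 = 0.6433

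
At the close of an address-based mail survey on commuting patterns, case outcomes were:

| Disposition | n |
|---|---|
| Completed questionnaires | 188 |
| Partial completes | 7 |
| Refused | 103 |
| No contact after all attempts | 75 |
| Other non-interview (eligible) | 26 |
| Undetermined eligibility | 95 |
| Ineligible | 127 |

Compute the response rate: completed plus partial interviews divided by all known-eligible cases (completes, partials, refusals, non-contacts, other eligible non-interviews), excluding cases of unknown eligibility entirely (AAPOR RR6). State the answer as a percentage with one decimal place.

48.9%

Num: 188 + 7 = 195
Base: 188 + 7 + 103 + 75 + 26 = 399
RR6 = 195 / 399 = 0.4887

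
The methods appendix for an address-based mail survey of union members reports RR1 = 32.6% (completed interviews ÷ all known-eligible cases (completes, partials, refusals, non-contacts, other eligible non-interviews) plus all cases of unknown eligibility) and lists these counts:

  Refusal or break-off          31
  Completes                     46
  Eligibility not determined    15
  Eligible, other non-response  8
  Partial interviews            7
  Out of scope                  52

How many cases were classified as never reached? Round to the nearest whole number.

34

RR1 = 46 / D = 0.326
D = 46 / 0.326 = 141.1
Other denominator terms total 107
never reached = 141.1 − 107 ≈ 34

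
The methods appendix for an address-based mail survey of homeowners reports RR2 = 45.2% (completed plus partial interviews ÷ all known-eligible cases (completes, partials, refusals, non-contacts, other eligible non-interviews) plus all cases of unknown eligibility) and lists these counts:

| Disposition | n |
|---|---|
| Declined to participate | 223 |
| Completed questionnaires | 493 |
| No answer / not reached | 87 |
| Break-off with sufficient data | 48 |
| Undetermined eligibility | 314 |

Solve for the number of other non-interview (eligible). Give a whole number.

Num → 493 + 48 = 541
RR2 = 541 / D = 0.452
D = 541 / 0.452 = 1196.9
Remaining denominator categories sum to 1165
other non-interview (eligible) = 1196.9 − 1165 ≈ 32

32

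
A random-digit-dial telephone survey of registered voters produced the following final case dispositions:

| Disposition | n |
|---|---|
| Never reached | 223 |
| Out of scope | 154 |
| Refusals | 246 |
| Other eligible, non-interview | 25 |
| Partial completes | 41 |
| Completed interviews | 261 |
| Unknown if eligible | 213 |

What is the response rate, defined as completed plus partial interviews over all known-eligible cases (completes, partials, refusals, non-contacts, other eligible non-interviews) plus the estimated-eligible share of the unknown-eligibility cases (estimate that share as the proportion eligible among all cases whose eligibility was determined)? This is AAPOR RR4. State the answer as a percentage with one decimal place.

31.0%

Numerator = 261 + 41 = 302
Known eligible = 261 + 41 + 246 + 223 + 25 = 796
e = 796 / (796 + 154) = 796 / 950 = 0.8379
Eligible share of unknowns = 0.8379 × 213 = 178.47
Denom = 796 + 178.47 = 974.47
RR4 = 302 / 974.47 = 0.3099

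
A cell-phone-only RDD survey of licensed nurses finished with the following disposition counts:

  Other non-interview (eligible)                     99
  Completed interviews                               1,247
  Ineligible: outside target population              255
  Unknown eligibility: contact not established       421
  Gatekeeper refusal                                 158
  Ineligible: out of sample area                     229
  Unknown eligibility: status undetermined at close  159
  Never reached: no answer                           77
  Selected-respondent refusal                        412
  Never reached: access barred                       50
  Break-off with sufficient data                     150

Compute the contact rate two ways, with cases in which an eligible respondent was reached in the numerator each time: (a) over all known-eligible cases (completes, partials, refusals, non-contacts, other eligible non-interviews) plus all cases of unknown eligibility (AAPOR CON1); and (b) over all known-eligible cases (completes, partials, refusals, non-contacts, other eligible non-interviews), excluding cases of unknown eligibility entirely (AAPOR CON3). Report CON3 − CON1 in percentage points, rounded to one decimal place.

Refused = 158 + 412 = 570
Non-contacts = 77 + 50 = 127
Unknown if eligible = 421 + 159 = 580
Not eligible = 255 + 229 = 484
Num = 1247 + 150 + 570 + 99 = 2066
Base = 1247 + 150 + 570 + 127 + 99 + 580 = 2773
CON1 = 2066 / 2773 = 0.7450
Base = 1247 + 150 + 570 + 127 + 99 = 2193
CON3 = 2066 / 2193 = 0.9421
Difference = 94.21 − 74.50 = 19.71 percentage points

19.7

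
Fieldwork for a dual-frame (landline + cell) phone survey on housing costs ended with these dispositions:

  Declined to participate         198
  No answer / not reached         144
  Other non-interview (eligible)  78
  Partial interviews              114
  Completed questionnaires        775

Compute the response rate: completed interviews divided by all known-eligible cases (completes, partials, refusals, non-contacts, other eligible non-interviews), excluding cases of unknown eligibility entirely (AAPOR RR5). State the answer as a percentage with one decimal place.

Num → 775
Denom → 775 + 114 + 198 + 144 + 78 = 1309
RR5 = 775 / 1309 = 0.5921

59.2%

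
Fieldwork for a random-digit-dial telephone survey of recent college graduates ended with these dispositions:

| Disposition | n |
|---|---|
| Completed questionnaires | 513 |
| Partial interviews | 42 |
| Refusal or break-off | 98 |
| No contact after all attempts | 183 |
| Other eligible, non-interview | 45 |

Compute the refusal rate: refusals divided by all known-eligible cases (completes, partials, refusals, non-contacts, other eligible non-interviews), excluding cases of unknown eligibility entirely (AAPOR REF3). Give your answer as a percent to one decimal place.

11.1%

Num → 98
Denominator → 513 + 42 + 98 + 183 + 45 = 881
REF3 = 98 / 881 = 0.1112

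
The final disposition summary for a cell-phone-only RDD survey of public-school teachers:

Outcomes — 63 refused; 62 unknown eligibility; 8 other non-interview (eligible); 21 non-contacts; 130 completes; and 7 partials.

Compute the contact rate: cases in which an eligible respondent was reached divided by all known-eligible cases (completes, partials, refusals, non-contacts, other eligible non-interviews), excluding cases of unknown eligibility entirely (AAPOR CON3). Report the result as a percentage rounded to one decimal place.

Num = 130 + 7 + 63 + 8 = 208
Denominator = 130 + 7 + 63 + 21 + 8 = 229
CON3 = 208 / 229 = 0.9083

90.8%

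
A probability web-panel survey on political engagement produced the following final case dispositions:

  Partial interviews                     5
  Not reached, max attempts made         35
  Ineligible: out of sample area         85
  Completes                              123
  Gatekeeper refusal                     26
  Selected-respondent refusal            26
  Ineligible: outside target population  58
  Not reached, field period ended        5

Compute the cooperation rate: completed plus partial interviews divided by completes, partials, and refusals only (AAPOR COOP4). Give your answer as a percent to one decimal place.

Refusal or break-off = 26 + 26 = 52
No contact after all attempts = 5 + 35 = 40
Ineligible = 58 + 85 = 143
Num = 123 + 5 = 128
Denominator = 123 + 5 + 52 = 180
COOP4 = 128 / 180 = 0.7111

71.1%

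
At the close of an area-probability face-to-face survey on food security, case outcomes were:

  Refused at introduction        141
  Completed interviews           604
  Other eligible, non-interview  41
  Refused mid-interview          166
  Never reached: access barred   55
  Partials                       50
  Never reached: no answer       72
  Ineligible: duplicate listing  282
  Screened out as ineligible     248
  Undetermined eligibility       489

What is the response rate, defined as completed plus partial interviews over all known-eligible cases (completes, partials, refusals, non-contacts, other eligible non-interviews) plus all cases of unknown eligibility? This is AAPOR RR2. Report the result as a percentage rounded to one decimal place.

40.4%

Declined to participate = 141 + 166 = 307
No contact after all attempts = 72 + 55 = 127
Ineligible = 248 + 282 = 530
Top → 604 + 50 = 654
Denominator → 604 + 50 + 307 + 127 + 41 + 489 = 1618
RR2 = 654 / 1618 = 0.4042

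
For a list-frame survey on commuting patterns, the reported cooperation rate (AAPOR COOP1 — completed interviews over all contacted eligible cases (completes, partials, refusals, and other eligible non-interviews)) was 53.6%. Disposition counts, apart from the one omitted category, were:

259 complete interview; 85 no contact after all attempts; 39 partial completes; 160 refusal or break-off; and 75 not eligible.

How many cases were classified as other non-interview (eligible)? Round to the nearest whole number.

COOP1 = 259 / D = 0.536
D = 259 / 0.536 = 483.2
Rest of base = 458
other non-interview (eligible) = 483.2 − 458 ≈ 25

25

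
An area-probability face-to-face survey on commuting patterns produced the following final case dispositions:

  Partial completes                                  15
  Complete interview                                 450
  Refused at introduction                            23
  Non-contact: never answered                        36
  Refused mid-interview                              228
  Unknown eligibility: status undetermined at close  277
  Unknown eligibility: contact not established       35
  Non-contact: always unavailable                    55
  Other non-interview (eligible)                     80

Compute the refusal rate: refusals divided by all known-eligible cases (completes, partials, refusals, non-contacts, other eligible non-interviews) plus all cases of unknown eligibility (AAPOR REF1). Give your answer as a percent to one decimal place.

Refused = 23 + 228 = 251
No answer / not reached = 36 + 55 = 91
Unknown if eligible = 35 + 277 = 312
Num: 251
Denom: 450 + 15 + 251 + 91 + 80 + 312 = 1199
REF1 = 251 / 1199 = 0.2093

20.9%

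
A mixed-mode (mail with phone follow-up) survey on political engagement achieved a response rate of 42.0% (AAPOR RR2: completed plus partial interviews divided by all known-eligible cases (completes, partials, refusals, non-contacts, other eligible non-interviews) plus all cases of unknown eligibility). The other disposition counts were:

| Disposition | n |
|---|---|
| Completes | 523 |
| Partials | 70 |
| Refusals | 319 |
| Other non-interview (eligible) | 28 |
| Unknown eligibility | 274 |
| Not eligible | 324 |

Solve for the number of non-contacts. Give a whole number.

198

Numerator: 523 + 70 = 593
RR2 = 593 / D = 0.420
D = 593 / 0.420 = 1411.9
Other denominator terms total 1214
non-contacts = 1411.9 − 1214 ≈ 198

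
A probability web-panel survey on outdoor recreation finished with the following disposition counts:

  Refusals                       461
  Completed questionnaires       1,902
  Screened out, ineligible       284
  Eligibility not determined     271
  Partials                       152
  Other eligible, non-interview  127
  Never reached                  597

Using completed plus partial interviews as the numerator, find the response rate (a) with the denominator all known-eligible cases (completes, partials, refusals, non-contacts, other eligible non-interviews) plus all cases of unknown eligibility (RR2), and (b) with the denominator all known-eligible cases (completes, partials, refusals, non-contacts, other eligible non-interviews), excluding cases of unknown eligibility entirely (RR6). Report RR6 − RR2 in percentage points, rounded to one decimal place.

Num = 1902 + 152 = 2054
Denom = 1902 + 152 + 461 + 597 + 127 + 271 = 3510
RR2 = 2054 / 3510 = 0.5852
Denom = 1902 + 152 + 461 + 597 + 127 = 3239
RR6 = 2054 / 3239 = 0.6341
Difference = 63.41 − 58.52 = 4.89 percentage points

4.9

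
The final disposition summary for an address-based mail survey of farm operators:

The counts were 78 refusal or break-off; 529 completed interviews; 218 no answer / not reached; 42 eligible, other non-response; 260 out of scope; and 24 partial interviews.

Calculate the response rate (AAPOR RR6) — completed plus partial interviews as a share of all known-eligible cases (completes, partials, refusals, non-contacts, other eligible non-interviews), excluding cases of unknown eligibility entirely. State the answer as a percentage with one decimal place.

62.1%

Numerator: 529 + 24 = 553
Base: 529 + 24 + 78 + 218 + 42 = 891
RR6 = 553 / 891 = 0.6207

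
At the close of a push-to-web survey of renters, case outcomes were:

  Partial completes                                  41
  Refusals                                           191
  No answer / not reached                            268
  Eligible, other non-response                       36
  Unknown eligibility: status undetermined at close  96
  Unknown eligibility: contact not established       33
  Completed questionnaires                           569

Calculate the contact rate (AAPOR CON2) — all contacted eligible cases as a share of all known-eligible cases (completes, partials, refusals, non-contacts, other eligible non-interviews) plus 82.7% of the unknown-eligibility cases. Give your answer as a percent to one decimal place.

Undetermined eligibility = 33 + 96 = 129
Numerator = 569 + 41 + 191 + 36 = 837
Determined eligible = 569 + 41 + 191 + 268 + 36 = 1105
e × U = 0.8270 × 129 = 106.68
Denom = 1105 + 106.68 = 1211.68
CON2 = 837 / 1211.68 = 0.6908

69.1%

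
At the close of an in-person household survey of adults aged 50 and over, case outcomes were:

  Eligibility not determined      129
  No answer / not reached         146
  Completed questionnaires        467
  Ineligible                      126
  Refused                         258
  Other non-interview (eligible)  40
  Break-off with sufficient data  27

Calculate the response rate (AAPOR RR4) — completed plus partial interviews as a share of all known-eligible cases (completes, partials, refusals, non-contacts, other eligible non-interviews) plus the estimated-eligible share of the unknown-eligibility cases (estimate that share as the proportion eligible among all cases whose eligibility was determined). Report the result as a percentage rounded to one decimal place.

47.0%

Numerator: 467 + 27 = 494
Determined eligible: 467 + 27 + 258 + 146 + 40 = 938
e = 938 / (938 + 126) = 938 / 1064 = 0.8816
Eligible share of unknowns: 0.8816 × 129 = 113.73
Denom: 938 + 113.73 = 1051.73
RR4 = 494 / 1051.73 = 0.4697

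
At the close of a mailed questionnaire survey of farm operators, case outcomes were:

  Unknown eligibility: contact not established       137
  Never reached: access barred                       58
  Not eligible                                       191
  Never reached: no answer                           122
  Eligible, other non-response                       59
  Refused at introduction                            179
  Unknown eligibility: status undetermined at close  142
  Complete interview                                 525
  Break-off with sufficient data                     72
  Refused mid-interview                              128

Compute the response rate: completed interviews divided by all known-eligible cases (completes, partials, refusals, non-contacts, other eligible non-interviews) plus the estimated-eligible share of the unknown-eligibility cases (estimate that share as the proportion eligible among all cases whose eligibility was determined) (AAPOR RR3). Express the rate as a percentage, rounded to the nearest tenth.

38.0%

Refused = 179 + 128 = 307
No answer / not reached = 122 + 58 = 180
Undetermined eligibility = 137 + 142 = 279
Numerator: 525
Known eligible: 525 + 72 + 307 + 180 + 59 = 1143
e = 1143 / (1143 + 191) = 1143 / 1334 = 0.8568
Estimated eligible among unknowns: 0.8568 × 279 = 239.05
Base: 1143 + 239.05 = 1382.05
RR3 = 525 / 1382.05 = 0.3799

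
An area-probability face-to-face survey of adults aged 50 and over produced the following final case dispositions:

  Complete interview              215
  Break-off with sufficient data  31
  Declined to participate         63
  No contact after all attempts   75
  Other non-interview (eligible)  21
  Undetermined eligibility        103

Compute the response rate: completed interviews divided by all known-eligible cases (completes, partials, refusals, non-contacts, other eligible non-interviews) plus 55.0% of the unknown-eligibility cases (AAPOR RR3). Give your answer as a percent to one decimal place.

46.6%

Numerator: 215
Eligible (known): 215 + 31 + 63 + 75 + 21 = 405
e × U: 0.5500 × 103 = 56.65
Denom: 405 + 56.65 = 461.65
RR3 = 215 / 461.65 = 0.4657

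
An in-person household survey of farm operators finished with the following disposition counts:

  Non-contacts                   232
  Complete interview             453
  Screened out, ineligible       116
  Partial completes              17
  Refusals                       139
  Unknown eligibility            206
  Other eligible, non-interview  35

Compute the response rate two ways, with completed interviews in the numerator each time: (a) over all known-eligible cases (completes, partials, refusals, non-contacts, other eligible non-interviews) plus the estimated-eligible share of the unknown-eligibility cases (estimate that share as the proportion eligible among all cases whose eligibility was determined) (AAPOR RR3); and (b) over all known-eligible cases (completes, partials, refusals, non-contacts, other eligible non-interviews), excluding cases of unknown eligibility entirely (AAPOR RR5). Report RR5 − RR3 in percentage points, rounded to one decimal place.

8.9

Num → 453
Eligible (known) → 453 + 17 + 139 + 232 + 35 = 876
e = 876 / (876 + 116) = 876 / 992 = 0.8831
Estimated eligible among unknowns → 0.8831 × 206 = 181.92
Denom → 876 + 181.92 = 1057.92
RR3 = 453 / 1057.92 = 0.4282
Denom → 453 + 17 + 139 + 232 + 35 = 876
RR5 = 453 / 876 = 0.5171
Difference = 51.71 − 42.82 = 8.89 percentage points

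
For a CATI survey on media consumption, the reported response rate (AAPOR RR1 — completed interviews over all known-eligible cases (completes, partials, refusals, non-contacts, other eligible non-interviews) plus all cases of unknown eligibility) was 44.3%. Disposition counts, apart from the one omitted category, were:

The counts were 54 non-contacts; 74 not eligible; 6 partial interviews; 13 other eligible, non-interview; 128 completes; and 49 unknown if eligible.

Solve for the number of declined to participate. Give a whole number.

39

RR1 = 128 / D = 0.443
D = 128 / 0.443 = 288.9
Rest of base = 250
declined to participate = 288.9 − 250 ≈ 39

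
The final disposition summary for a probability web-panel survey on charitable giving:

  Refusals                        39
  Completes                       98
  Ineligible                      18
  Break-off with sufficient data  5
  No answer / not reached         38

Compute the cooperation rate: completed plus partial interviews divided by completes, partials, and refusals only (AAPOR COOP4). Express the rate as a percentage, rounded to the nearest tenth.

72.5%

Num → 98 + 5 = 103
Denominator → 98 + 5 + 39 = 142
COOP4 = 103 / 142 = 0.7254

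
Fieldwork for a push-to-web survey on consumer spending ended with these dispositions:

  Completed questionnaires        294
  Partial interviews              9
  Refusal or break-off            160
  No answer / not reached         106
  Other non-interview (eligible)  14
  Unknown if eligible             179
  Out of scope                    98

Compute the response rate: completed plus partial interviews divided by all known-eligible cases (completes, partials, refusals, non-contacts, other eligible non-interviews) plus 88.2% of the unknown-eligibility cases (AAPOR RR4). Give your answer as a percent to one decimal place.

40.9%

Top: 294 + 9 = 303
Determined eligible: 294 + 9 + 160 + 106 + 14 = 583
Estimated eligible among unknowns: 0.8820 × 179 = 157.88
Denom: 583 + 157.88 = 740.88
RR4 = 303 / 740.88 = 0.4090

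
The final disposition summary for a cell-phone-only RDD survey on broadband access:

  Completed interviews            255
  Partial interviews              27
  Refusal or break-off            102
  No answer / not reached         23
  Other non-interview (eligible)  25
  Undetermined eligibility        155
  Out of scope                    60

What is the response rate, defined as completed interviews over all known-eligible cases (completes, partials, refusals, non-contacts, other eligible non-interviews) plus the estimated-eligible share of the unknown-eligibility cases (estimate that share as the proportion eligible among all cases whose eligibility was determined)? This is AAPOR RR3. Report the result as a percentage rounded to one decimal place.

Numerator: 255
Determined eligible: 255 + 27 + 102 + 23 + 25 = 432
e = 432 / (432 + 60) = 432 / 492 = 0.8780
Eligible share of unknowns: 0.8780 × 155 = 136.09
Denominator: 432 + 136.09 = 568.09
RR3 = 255 / 568.09 = 0.4489

44.9%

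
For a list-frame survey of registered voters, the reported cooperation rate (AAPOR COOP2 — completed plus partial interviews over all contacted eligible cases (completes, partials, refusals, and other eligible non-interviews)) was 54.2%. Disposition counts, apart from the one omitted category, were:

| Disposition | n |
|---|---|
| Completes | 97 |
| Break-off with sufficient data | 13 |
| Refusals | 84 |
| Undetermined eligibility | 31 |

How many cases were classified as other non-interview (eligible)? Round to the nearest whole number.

Numerator: 97 + 13 = 110
COOP2 = 110 / D = 0.542
D = 110 / 0.542 = 203.0
Rest of base = 194
other non-interview (eligible) = 203.0 − 194 ≈ 9

9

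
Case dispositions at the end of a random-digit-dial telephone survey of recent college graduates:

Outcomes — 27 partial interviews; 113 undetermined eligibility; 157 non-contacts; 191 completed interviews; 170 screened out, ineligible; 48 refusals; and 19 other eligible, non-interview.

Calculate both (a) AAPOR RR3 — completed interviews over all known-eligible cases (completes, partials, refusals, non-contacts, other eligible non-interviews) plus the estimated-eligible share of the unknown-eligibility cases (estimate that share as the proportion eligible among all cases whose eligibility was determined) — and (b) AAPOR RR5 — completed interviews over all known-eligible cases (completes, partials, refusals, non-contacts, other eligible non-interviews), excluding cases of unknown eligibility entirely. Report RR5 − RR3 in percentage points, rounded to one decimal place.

6.7

Numerator: 191
Eligible (known): 191 + 27 + 48 + 157 + 19 = 442
e = 442 / (442 + 170) = 442 / 612 = 0.7222
Estimated eligible among unknowns: 0.7222 × 113 = 81.61
Base: 442 + 81.61 = 523.61
RR3 = 191 / 523.61 = 0.3648
Base: 191 + 27 + 48 + 157 + 19 = 442
RR5 = 191 / 442 = 0.4321
Difference = 43.21 − 36.48 = 6.73 percentage points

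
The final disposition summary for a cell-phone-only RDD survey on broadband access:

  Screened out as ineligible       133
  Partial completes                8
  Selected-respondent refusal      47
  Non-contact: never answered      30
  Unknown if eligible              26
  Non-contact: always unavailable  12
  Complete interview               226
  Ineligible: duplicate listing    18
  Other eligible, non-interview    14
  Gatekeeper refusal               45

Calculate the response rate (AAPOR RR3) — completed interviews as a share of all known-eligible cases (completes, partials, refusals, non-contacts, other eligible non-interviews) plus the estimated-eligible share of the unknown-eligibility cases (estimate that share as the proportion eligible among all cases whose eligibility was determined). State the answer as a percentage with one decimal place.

Declined to participate = 45 + 47 = 92
No contact after all attempts = 30 + 12 = 42
Screened out, ineligible = 133 + 18 = 151
Numerator: 226
Eligible (known): 226 + 8 + 92 + 42 + 14 = 382
e = 382 / (382 + 151) = 382 / 533 = 0.7167
e × U: 0.7167 × 26 = 18.63
Denom: 382 + 18.63 = 400.63
RR3 = 226 / 400.63 = 0.5641

56.4%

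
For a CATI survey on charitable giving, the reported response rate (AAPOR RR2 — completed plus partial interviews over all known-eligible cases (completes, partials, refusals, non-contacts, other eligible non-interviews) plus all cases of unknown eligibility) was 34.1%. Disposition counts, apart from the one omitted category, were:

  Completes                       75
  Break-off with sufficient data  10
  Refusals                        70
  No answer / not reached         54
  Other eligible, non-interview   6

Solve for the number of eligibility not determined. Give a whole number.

34

Top → 75 + 10 = 85
RR2 = 85 / D = 0.341
D = 85 / 0.341 = 249.3
Rest of base = 215
eligibility not determined = 249.3 − 215 ≈ 34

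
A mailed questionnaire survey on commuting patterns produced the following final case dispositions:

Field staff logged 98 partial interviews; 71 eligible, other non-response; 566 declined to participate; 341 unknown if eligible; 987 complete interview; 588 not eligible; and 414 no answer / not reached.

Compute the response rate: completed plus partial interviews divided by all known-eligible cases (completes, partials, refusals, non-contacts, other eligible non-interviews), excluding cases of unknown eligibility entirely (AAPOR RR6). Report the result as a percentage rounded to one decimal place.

Num: 987 + 98 = 1085
Base: 987 + 98 + 566 + 414 + 71 = 2136
RR6 = 1085 / 2136 = 0.5080

50.8%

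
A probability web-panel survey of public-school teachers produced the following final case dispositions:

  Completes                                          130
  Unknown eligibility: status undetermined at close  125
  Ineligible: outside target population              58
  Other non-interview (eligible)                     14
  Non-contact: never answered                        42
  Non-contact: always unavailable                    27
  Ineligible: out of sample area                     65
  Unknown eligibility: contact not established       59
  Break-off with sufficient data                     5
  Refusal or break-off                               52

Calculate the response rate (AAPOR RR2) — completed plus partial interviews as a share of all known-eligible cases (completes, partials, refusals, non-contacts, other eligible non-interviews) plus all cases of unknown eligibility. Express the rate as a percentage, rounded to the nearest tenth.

29.7%

No contact after all attempts = 42 + 27 = 69
Unknown eligibility = 59 + 125 = 184
Out of scope = 58 + 65 = 123
Num → 130 + 5 = 135
Base → 130 + 5 + 52 + 69 + 14 + 184 = 454
RR2 = 135 / 454 = 0.2974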